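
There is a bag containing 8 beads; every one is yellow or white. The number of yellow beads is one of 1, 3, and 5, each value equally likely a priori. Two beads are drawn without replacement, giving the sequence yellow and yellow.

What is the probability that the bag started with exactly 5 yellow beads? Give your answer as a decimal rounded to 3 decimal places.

0.769

Compute the likelihood of the observed sequence for each case: P(data | r = 1) = (1/8)(0/7) = 0; P(data | r = 3) = (3/8)(2/7) = 3/28; P(data | r = 5) = (5/8)(4/7) = 5/14.
Weighting by the prior gives 1/3 · 0 = 0, 1/3 · 3/28 = 1/28, 1/3 · 5/14 = 5/42; summing to 13/84.
Therefore the posterior P(r = 5 | data) = (5/42) / (13/84) = 10/13.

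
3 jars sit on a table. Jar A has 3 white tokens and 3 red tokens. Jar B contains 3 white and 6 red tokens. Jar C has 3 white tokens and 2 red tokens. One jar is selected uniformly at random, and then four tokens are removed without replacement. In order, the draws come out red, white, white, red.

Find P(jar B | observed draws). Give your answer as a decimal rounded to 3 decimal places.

0.229

Compute the likelihood of the observed sequence for each case: P(data | jar A) = (3/6)(3/5)(2/4)(2/3) = 0.1; P(data | jar B) = (6/9)(3/8)(2/7)(5/6) = 0.059524; P(data | jar C) = (2/5)(3/4)(2/3)(1/2) = 0.1.
The prior-weighted likelihoods are 1/3 · 0.1 = 0.033333, 1/3 · 0.059524 = 0.019841, 1/3 · 0.1 = 0.033333; these sum to 0.086508.
Hence P(jar B | data) = (0.019841) / (0.086508) = 0.22936.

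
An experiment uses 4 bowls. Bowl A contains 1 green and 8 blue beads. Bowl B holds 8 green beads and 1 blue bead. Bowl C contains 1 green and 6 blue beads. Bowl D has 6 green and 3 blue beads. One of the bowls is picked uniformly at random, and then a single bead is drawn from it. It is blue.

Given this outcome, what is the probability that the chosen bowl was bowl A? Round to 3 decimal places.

0.406

Compute the likelihood of this draw for each case: P(data | bowl A) = (8/9) = 8/9; P(data | bowl B) = (1/9) = 1/9; P(data | bowl C) = (6/7) = 6/7; P(data | bowl D) = (3/9) = 1/3.
The prior-weighted likelihoods are 1/4 · 8/9 = 2/9, 1/4 · 1/9 = 1/36, 1/4 · 6/7 = 3/14, 1/4 · 1/3 = 1/12; these sum to 23/42.
So P(bowl A | data) = (2/9) / (23/42) = 28/69.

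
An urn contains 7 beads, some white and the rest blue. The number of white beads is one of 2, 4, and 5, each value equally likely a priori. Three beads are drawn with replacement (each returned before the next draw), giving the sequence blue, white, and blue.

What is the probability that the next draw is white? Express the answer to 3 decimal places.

0.464

The likelihood of the observed sequence under each hypothesis: P(data | r = 2) = (5/7)(2/7)(5/7) = 0.14577; P(data | r = 4) = (3/7)(4/7)(3/7) = 0.10496; P(data | r = 5) = (2/7)(5/7)(2/7) = 0.058309.
Weighting by the prior gives 1/3 · 0.14577 = 0.048591, 1/3 · 0.10496 = 0.034985, 1/3 · 0.058309 = 0.019436; these sum to 0.10301.
Dividing through by the total gives posterior P(r = 2 | data) = 0.4717, P(r = 4 | data) = 0.33962, P(r = 5 | data) = 0.18868.
So P(white next | data) = Σ P(white next | H) P(H | data) = (2/7)(0.4717) + (4/7)(0.33962) + (5/7)(0.18868) = 0.46361.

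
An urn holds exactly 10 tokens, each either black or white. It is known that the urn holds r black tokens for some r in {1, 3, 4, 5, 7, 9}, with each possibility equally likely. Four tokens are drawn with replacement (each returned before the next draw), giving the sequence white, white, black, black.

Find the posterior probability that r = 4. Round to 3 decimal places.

0.257

Under each hypothesis, the probability of the observed sequence is: P(data | r = 1) = (9/10)(9/10)(1/10)(1/10) = 0.0081; P(data | r = 3) = (7/10)(7/10)(3/10)(3/10) = 0.0441; P(data | r = 4) = (6/10)(6/10)(4/10)(4/10) = 0.0576; P(data | r = 5) = (5/10)(5/10)(5/10)(5/10) = 0.0625; P(data | r = 7) = (3/10)(3/10)(7/10)(7/10) = 0.0441; P(data | r = 9) = (1/10)(1/10)(9/10)(9/10) = 0.0081.
Multiplying each by its prior: 1/6 · 0.0081 = 0.00135, 1/6 · 0.0441 = 0.00735, 1/6 · 0.0576 = 0.0096, 1/6 · 0.0625 = 0.010417, 1/6 · 0.0441 = 0.00735, 1/6 · 0.0081 = 0.00135; these sum to 0.037417.
By Bayes' rule, P(r = 4 | data) = (0.0096) / (0.037417) = 0.25657.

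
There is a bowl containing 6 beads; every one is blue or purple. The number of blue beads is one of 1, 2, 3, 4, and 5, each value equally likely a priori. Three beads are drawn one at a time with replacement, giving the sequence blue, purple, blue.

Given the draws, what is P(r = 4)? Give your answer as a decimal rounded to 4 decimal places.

0.3048

Compute the likelihood of the observed sequence for each case: P(data | r = 1) = (1/6)(5/6)(1/6) = 5/216; P(data | r = 2) = (2/6)(4/6)(2/6) = 2/27; P(data | r = 3) = (3/6)(3/6)(3/6) = 1/8; P(data | r = 4) = (4/6)(2/6)(4/6) = 4/27; P(data | r = 5) = (5/6)(1/6)(5/6) = 25/216.
Multiplying each by its prior: 1/5 · 5/216 = 1/216, 1/5 · 2/27 = 2/135, 1/5 · 1/8 = 1/40, 1/5 · 4/27 = 4/135, 1/5 · 25/216 = 5/216; summing to 7/72.
So P(r = 4 | data) = (4/135) / (7/72) = 32/105.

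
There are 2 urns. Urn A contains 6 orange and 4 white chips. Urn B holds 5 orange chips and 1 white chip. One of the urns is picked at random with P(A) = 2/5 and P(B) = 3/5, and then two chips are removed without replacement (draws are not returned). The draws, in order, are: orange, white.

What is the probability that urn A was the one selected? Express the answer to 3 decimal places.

For each hypothesis, P(data | H) works out to: P(data | urn A) = (6/10)(4/9) = 4/15; P(data | urn B) = (5/6)(1/5) = 1/6.
Multiplying each by its prior: 2/5 · 4/15 = 8/75, 3/5 · 1/6 = 1/10; summing to 31/150.
Hence P(urn A | data) = (8/75) / (31/150) = 16/31.

0.516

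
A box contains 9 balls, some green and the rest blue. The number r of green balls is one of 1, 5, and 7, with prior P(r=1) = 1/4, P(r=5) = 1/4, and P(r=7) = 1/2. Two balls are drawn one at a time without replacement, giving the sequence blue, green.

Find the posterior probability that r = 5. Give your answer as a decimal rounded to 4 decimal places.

0.3571

For each hypothesis, P(data | H) works out to: P(data | r = 1) = (8/9)(1/8) = 1/9; P(data | r = 5) = (4/9)(5/8) = 5/18; P(data | r = 7) = (2/9)(7/8) = 7/36.
Weighting by the prior gives 1/4 · 1/9 = 1/36, 1/4 · 5/18 = 5/72, 1/2 · 7/36 = 7/72; with total 7/36.
By Bayes' rule, P(r = 5 | data) = (5/72) / (7/36) = 5/14.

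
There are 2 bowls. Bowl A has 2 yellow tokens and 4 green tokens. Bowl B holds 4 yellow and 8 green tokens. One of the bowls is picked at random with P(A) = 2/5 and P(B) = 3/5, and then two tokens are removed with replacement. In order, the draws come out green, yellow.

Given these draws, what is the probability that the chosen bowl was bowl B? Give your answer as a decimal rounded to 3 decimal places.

Under each hypothesis, the probability of the observed sequence is: P(data | bowl A) = (4/6)(2/6) = 2/9; P(data | bowl B) = (8/12)(4/12) = 2/9.
The prior-weighted likelihoods are 2/5 · 2/9 = 4/45, 3/5 · 2/9 = 2/15; summing to 2/9.
So P(bowl B | data) = (2/15) / (2/9) = 3/5.

0.600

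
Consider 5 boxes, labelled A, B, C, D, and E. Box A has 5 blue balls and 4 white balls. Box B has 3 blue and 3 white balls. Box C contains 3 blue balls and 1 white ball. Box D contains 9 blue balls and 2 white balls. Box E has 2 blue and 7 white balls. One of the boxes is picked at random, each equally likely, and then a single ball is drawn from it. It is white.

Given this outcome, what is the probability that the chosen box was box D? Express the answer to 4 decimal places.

0.0844

The likelihood of this draw under each hypothesis: P(data | box A) = (4/9) = 0.44444; P(data | box B) = (3/6) = 0.5; P(data | box C) = (1/4) = 0.25; P(data | box D) = (2/11) = 0.18182; P(data | box E) = (7/9) = 0.77778.
Multiplying each by its prior: 1/5 · 0.44444 = 0.088889, 1/5 · 0.5 = 0.1, 1/5 · 0.25 = 0.05, 1/5 · 0.18182 = 0.036364, 1/5 · 0.77778 = 0.15556; with total 0.43081.
So P(box D | data) = (0.036364) / (0.43081) = 0.084408.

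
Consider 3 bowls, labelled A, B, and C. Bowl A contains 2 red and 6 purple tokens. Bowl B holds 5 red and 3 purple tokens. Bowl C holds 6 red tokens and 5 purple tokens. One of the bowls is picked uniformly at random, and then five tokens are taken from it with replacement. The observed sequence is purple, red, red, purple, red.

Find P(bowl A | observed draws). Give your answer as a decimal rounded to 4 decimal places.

Compute the likelihood of the observed sequence for each case: P(data | bowl A) = (6/8)(2/8)(2/8)(6/8)(2/8) = 0.0087891; P(data | bowl B) = (3/8)(5/8)(5/8)(3/8)(5/8) = 0.034332; P(data | bowl C) = (5/11)(6/11)(6/11)(5/11)(6/11) = 0.03353.
The prior-weighted likelihoods are 1/3 · 0.0087891 = 0.0029297, 1/3 · 0.034332 = 0.011444, 1/3 · 0.03353 = 0.011177; summing to 0.02555.
Hence P(bowl A | data) = (0.0029297) / (0.02555) = 0.11466.

0.1147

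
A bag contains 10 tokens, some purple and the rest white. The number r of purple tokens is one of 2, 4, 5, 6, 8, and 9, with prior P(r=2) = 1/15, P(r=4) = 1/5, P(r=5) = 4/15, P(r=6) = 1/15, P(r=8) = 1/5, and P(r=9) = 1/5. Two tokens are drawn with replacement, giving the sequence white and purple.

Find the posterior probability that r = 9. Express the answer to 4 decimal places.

0.0941

Under each hypothesis, the probability of the observed sequence is: P(data | r = 2) = (8/10)(2/10) = 0.16; P(data | r = 4) = (6/10)(4/10) = 0.24; P(data | r = 5) = (5/10)(5/10) = 0.25; P(data | r = 6) = (4/10)(6/10) = 0.24; P(data | r = 8) = (2/10)(8/10) = 0.16; P(data | r = 9) = (1/10)(9/10) = 0.09.
Multiplying each by its prior: 1/15 · 0.16 = 0.010667, 1/5 · 0.24 = 0.048, 4/15 · 0.25 = 0.066667, 1/15 · 0.24 = 0.016, 1/5 · 0.16 = 0.032, 1/5 · 0.09 = 0.018; summing to 0.19133.
So P(r = 9 | data) = (0.018) / (0.19133) = 0.094077.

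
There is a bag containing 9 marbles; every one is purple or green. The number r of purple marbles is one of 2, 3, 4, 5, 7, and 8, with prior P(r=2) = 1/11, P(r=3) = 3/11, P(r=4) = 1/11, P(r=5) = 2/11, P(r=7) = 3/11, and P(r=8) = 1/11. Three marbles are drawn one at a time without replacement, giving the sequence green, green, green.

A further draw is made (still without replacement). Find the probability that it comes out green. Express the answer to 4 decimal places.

For each hypothesis, P(data | H) works out to: P(data | r = 2) = (7/9)(6/8)(5/7) = 5/12; P(data | r = 3) = (6/9)(5/8)(4/7) = 5/21; P(data | r = 4) = (5/9)(4/8)(3/7) = 5/42; P(data | r = 5) = (4/9)(3/8)(2/7) = 1/21; P(data | r = 7) = (2/9)(1/8)(0/7) = 0; P(data | r = 8) = (1/9)(0/8) = 0.
Weighting by the prior gives 1/11 · 5/12 = 5/132, 3/11 · 5/21 = 5/77, 1/11 · 5/42 = 5/462, 2/11 · 1/21 = 2/231, 3/11 · 0 = 0, 1/11 · 0 = 0; with total 113/924.
Normalising, the posterior is P(r = 2 | data) = 35/113, P(r = 3 | data) = 60/113, P(r = 4 | data) = 10/113, P(r = 5 | data) = 8/113, P(r = 7 | data) = 0, P(r = 8 | data) = 0.
The predictive probability is P(green next | data) = (2/3)(35/113) + (1/2)(60/113) + (1/3)(10/113) + (1/6)(8/113) = 58/113.

0.5133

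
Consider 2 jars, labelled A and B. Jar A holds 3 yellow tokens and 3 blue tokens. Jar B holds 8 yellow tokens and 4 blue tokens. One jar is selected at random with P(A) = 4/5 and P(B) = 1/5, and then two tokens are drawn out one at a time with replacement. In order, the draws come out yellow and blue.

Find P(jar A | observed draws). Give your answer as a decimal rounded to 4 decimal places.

The likelihood of the observed sequence under each hypothesis: P(data | jar A) = (3/6)(3/6) = 1/4; P(data | jar B) = (8/12)(4/12) = 2/9.
The prior-weighted likelihoods are 4/5 · 1/4 = 1/5, 1/5 · 2/9 = 2/45; these sum to 11/45.
Therefore the posterior P(jar A | data) = (1/5) / (11/45) = 9/11.

0.8182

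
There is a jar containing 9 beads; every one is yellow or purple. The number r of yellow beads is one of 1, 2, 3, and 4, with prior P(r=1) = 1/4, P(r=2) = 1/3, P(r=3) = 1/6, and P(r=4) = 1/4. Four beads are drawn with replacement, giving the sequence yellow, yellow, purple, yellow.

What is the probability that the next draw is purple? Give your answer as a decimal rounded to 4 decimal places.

Compute the likelihood of the observed sequence for each case: P(data | r = 1) = (1/9)(1/9)(8/9)(1/9) = 0.0012193; P(data | r = 2) = (2/9)(2/9)(7/9)(2/9) = 0.0085353; P(data | r = 3) = (3/9)(3/9)(6/9)(3/9) = 0.024691; P(data | r = 4) = (4/9)(4/9)(5/9)(4/9) = 0.048773.
The prior-weighted likelihoods are 1/4 · 0.0012193 = 0.00030483, 1/3 · 0.0085353 = 0.0028451, 1/6 · 0.024691 = 0.0041152, 1/4 · 0.048773 = 0.012193; summing to 0.019458.
The posterior is then P(r = 1 | data) = 0.015666, P(r = 2 | data) = 0.14621, P(r = 3 | data) = 0.21149, P(r = 4 | data) = 0.62663.
The predictive probability is P(purple next | data) = (8/9)(0.015666) + (7/9)(0.14621) + (2/3)(0.21149) + (5/9)(0.62663) = 0.61677.

0.6168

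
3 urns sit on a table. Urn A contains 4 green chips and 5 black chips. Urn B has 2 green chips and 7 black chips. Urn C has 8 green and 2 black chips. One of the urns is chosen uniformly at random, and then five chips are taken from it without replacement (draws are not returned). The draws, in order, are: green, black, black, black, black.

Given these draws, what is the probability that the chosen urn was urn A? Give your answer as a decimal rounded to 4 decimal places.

0.2222

For each hypothesis, P(data | H) works out to: P(data | urn A) = (4/9)(5/8)(4/7)(3/6)(2/5) = 2/63; P(data | urn B) = (2/9)(7/8)(6/7)(5/6)(4/5) = 1/9; P(data | urn C) = (8/10)(2/9)(1/8)(0/7) = 0.
Multiplying each by its prior: 1/3 · 2/63 = 2/189, 1/3 · 1/9 = 1/27, 1/3 · 0 = 0; summing to 1/21.
By Bayes' rule, P(urn A | data) = (2/189) / (1/21) = 2/9.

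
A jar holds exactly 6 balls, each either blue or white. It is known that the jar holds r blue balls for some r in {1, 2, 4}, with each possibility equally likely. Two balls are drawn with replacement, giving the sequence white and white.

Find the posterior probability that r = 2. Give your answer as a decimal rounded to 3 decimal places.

0.356

For each hypothesis, P(data | H) works out to: P(data | r = 1) = (5/6)(5/6) = 25/36; P(data | r = 2) = (4/6)(4/6) = 4/9; P(data | r = 4) = (2/6)(2/6) = 1/9.
Multiplying each by its prior: 1/3 · 25/36 = 25/108, 1/3 · 4/9 = 4/27, 1/3 · 1/9 = 1/27; summing to 5/12.
By Bayes' rule, P(r = 2 | data) = (4/27) / (5/12) = 16/45.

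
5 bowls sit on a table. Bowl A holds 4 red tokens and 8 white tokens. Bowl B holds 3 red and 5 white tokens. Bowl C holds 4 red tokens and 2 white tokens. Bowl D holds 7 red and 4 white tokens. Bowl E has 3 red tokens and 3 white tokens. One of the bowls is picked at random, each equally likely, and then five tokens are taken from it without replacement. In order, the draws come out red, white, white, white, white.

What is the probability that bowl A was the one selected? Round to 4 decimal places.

For each hypothesis, P(data | H) works out to: P(data | bowl A) = (4/12)(8/11)(7/10)(6/9)(5/8) = 0.070707; P(data | bowl B) = (3/8)(5/7)(4/6)(3/5)(2/4) = 0.053571; P(data | bowl C) = (4/6)(2/5)(1/4)(0/3) = 0; P(data | bowl D) = (7/11)(4/10)(3/9)(2/8)(1/7) = 0.0030303; P(data | bowl E) = (3/6)(3/5)(2/4)(1/3)(0/2) = 0.
Weighting by the prior gives 1/5 · 0.070707 = 0.014141, 1/5 · 0.053571 = 0.010714, 1/5 · 0 = 0, 1/5 · 0.0030303 = 0.00060606, 1/5 · 0 = 0; summing to 0.025462.
By Bayes' rule, P(bowl A | data) = (0.014141) / (0.025462) = 0.5554.

0.5554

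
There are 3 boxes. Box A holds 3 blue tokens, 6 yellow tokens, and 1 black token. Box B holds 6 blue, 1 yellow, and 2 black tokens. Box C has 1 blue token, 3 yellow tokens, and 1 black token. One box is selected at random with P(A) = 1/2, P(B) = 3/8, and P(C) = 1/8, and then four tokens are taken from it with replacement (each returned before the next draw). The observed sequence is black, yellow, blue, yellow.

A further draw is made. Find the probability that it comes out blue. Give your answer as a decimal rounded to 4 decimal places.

0.3091

Compute the likelihood of the observed sequence for each case: P(data | box A) = (1/10)(6/10)(3/10)(6/10) = 0.0108; P(data | box B) = (2/9)(1/9)(6/9)(1/9) = 0.001829; P(data | box C) = (1/5)(3/5)(1/5)(3/5) = 0.0144.
The prior-weighted likelihoods are 1/2 · 0.0108 = 0.0054, 3/8 · 0.001829 = 0.00068587, 1/8 · 0.0144 = 0.0018; summing to 0.0078859.
Dividing through by the total gives posterior P(box A | data) = 0.68477, P(box B | data) = 0.086975, P(box C | data) = 0.22826.
The predictive probability is P(blue next | data) = (3/10)(0.68477) + (2/3)(0.086975) + (1/5)(0.22826) = 0.30907.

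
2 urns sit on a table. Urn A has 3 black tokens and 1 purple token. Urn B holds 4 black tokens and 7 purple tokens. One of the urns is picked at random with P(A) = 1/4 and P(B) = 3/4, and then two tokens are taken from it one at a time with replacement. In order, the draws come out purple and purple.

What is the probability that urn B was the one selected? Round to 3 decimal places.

0.951

The likelihood of the observed sequence under each hypothesis: P(data | urn A) = (1/4)(1/4) = 0.0625; P(data | urn B) = (7/11)(7/11) = 0.40496.
The prior-weighted likelihoods are 1/4 · 0.0625 = 0.015625, 3/4 · 0.40496 = 0.30372; summing to 0.31934.
Therefore the posterior P(urn B | data) = (0.30372) / (0.31934) = 0.95107.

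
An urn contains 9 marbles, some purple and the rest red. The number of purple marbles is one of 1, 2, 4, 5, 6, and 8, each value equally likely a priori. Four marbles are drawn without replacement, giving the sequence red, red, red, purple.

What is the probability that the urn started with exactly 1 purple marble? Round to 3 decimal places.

Under each hypothesis, the probability of the observed sequence is: P(data | r = 1) = (8/9)(7/8)(6/7)(1/6) = 1/9; P(data | r = 2) = (7/9)(6/8)(5/7)(2/6) = 5/36; P(data | r = 4) = (5/9)(4/8)(3/7)(4/6) = 5/63; P(data | r = 5) = (4/9)(3/8)(2/7)(5/6) = 5/126; P(data | r = 6) = (3/9)(2/8)(1/7)(6/6) = 1/84; P(data | r = 8) = (1/9)(0/8) = 0.
Weighting by the prior gives 1/6 · 1/9 = 1/54, 1/6 · 5/36 = 5/216, 1/6 · 5/63 = 5/378, 1/6 · 5/126 = 5/756, 1/6 · 1/84 = 1/504, 1/6 · 0 = 0; with total 4/63.
Hence P(r = 1 | data) = (1/54) / (4/63) = 7/24.

0.292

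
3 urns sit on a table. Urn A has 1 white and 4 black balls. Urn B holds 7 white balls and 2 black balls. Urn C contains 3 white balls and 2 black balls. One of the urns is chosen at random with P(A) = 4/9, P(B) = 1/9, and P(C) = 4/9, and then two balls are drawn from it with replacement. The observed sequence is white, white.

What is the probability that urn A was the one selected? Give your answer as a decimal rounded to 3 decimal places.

0.073

The likelihood of the observed sequence under each hypothesis: P(data | urn A) = (1/5)(1/5) = 0.04; P(data | urn B) = (7/9)(7/9) = 0.60494; P(data | urn C) = (3/5)(3/5) = 0.36.
The prior-weighted likelihoods are 4/9 · 0.04 = 0.017778, 1/9 · 0.60494 = 0.067215, 4/9 · 0.36 = 0.16; summing to 0.24499.
So P(urn A | data) = (0.017778) / (0.24499) = 0.072564.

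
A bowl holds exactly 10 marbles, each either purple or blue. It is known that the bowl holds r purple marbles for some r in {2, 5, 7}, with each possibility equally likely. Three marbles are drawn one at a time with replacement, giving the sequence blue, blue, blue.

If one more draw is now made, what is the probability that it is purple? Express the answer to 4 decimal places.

0.2768

Under each hypothesis, the probability of the observed sequence is: P(data | r = 2) = (8/10)(8/10)(8/10) = 64/125; P(data | r = 5) = (5/10)(5/10)(5/10) = 1/8; P(data | r = 7) = (3/10)(3/10)(3/10) = 27/1000.
Weighting by the prior gives 1/3 · 64/125 = 64/375, 1/3 · 1/8 = 1/24, 1/3 · 27/1000 = 9/1000; these sum to 83/375.
Normalising, the posterior is P(r = 2 | data) = 0.77108, P(r = 5 | data) = 0.18825, P(r = 7 | data) = 0.040663.
So P(purple next | data) = Σ P(purple next | H) P(H | data) = (1/5)(0.77108) + (1/2)(0.18825) + (7/10)(0.040663) = 0.27681.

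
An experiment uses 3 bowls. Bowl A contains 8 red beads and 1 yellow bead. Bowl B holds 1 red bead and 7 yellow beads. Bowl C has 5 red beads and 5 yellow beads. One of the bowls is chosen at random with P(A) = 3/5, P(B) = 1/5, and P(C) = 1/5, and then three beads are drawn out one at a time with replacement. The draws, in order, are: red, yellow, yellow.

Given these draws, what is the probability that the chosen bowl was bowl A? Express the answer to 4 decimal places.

The likelihood of the observed sequence under each hypothesis: P(data | bowl A) = (8/9)(1/9)(1/9) = 0.010974; P(data | bowl B) = (1/8)(7/8)(7/8) = 0.095703; P(data | bowl C) = (5/10)(5/10)(5/10) = 0.125.
Multiplying each by its prior: 3/5 · 0.010974 = 0.0065844, 1/5 · 0.095703 = 0.019141, 1/5 · 0.125 = 0.025; these sum to 0.050725.
By Bayes' rule, P(bowl A | data) = (0.0065844) / (0.050725) = 0.12981.

0.1298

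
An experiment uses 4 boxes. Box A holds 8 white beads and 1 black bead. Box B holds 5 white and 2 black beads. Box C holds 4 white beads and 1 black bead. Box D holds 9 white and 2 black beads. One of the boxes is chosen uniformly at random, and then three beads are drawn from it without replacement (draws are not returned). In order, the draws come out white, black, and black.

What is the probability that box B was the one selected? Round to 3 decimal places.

0.724

Compute the likelihood of the observed sequence for each case: P(data | box A) = (8/9)(1/8)(0/7) = 0; P(data | box B) = (5/7)(2/6)(1/5) = 0.047619; P(data | box C) = (4/5)(1/4)(0/3) = 0; P(data | box D) = (9/11)(2/10)(1/9) = 0.018182.
Weighting by the prior gives 1/4 · 0 = 0, 1/4 · 0.047619 = 0.011905, 1/4 · 0 = 0, 1/4 · 0.018182 = 0.0045455; with total 0.01645.
Hence P(box B | data) = (0.011905) / (0.01645) = 0.72368.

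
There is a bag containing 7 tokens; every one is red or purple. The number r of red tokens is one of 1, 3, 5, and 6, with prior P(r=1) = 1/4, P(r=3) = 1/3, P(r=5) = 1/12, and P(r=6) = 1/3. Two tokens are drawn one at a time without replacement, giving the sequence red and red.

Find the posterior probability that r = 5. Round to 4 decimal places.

Compute the likelihood of the observed sequence for each case: P(data | r = 1) = (1/7)(0/6) = 0; P(data | r = 3) = (3/7)(2/6) = 1/7; P(data | r = 5) = (5/7)(4/6) = 10/21; P(data | r = 6) = (6/7)(5/6) = 5/7.
The prior-weighted likelihoods are 1/4 · 0 = 0, 1/3 · 1/7 = 1/21, 1/12 · 10/21 = 5/126, 1/3 · 5/7 = 5/21; these sum to 41/126.
So P(r = 5 | data) = (5/126) / (41/126) = 5/41.

0.1220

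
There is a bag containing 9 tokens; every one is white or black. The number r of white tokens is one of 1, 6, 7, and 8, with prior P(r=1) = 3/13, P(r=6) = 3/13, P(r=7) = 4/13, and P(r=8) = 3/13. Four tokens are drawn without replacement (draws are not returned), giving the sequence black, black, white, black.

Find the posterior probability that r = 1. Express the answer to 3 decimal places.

The likelihood of the observed sequence under each hypothesis: P(data | r = 1) = (8/9)(7/8)(1/7)(6/6) = 0.11111; P(data | r = 6) = (3/9)(2/8)(6/7)(1/6) = 0.011905; P(data | r = 7) = (2/9)(1/8)(7/7)(0/6) = 0; P(data | r = 8) = (1/9)(0/8) = 0.
Weighting by the prior gives 3/13 · 0.11111 = 0.025641, 3/13 · 0.011905 = 0.0027473, 4/13 · 0 = 0, 3/13 · 0 = 0; these sum to 0.028388.
So P(r = 1 | data) = (0.025641) / (0.028388) = 0.90323.

0.903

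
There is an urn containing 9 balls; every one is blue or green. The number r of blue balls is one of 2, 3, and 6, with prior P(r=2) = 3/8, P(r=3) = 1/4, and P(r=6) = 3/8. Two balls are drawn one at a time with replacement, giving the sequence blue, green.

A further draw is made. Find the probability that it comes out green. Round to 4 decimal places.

0.5657

Compute the likelihood of the observed sequence for each case: P(data | r = 2) = (2/9)(7/9) = 14/81; P(data | r = 3) = (3/9)(6/9) = 2/9; P(data | r = 6) = (6/9)(3/9) = 2/9.
The prior-weighted likelihoods are 3/8 · 14/81 = 7/108, 1/4 · 2/9 = 1/18, 3/8 · 2/9 = 1/12; with total 11/54.
Normalising, the posterior is P(r = 2 | data) = 7/22, P(r = 3 | data) = 3/11, P(r = 6 | data) = 9/22.
Averaging over the posterior, P(green next | data) = (7/9)(7/22) + (2/3)(3/11) + (1/3)(9/22) = 56/99.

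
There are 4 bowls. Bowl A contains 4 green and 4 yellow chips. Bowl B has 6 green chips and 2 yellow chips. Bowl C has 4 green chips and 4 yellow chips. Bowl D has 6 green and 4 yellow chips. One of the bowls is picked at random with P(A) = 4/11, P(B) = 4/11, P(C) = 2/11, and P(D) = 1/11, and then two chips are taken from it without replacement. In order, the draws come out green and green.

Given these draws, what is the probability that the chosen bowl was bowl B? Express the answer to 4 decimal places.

Compute the likelihood of the observed sequence for each case: P(data | bowl A) = (4/8)(3/7) = 3/14; P(data | bowl B) = (6/8)(5/7) = 15/28; P(data | bowl C) = (4/8)(3/7) = 3/14; P(data | bowl D) = (6/10)(5/9) = 1/3.
The prior-weighted likelihoods are 4/11 · 3/14 = 6/77, 4/11 · 15/28 = 15/77, 2/11 · 3/14 = 3/77, 1/11 · 1/3 = 1/33; with total 79/231.
Therefore the posterior P(bowl B | data) = (15/77) / (79/231) = 45/79.

0.5696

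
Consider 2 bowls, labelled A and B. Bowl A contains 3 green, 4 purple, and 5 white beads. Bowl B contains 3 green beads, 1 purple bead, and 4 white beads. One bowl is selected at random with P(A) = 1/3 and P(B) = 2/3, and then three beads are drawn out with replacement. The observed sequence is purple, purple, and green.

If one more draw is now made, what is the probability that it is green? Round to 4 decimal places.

The likelihood of the observed sequence under each hypothesis: P(data | bowl A) = (4/12)(4/12)(3/12) = 0.027778; P(data | bowl B) = (1/8)(1/8)(3/8) = 0.0058594.
Weighting by the prior gives 1/3 · 0.027778 = 0.0092593, 2/3 · 0.0058594 = 0.0039062; summing to 0.013166.
The posterior is then P(bowl A | data) = 0.7033, P(bowl B | data) = 0.2967.
Averaging over the posterior, P(green next | data) = (1/4)(0.7033) + (3/8)(0.2967) = 0.28709.

0.2871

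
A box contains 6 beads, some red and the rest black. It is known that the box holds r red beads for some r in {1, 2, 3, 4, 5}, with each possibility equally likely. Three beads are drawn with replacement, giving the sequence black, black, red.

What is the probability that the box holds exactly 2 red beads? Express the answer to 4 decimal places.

0.3048

Under each hypothesis, the probability of the observed sequence is: P(data | r = 1) = (5/6)(5/6)(1/6) = 25/216; P(data | r = 2) = (4/6)(4/6)(2/6) = 4/27; P(data | r = 3) = (3/6)(3/6)(3/6) = 1/8; P(data | r = 4) = (2/6)(2/6)(4/6) = 2/27; P(data | r = 5) = (1/6)(1/6)(5/6) = 5/216.
Multiplying each by its prior: 1/5 · 25/216 = 5/216, 1/5 · 4/27 = 4/135, 1/5 · 1/8 = 1/40, 1/5 · 2/27 = 2/135, 1/5 · 5/216 = 1/216; these sum to 7/72.
So P(r = 2 | data) = (4/135) / (7/72) = 32/105.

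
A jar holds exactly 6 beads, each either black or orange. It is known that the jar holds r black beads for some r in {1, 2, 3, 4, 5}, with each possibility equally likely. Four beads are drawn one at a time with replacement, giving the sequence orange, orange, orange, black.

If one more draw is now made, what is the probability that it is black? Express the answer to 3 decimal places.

The likelihood of the observed sequence under each hypothesis: P(data | r = 1) = (5/6)(5/6)(5/6)(1/6) = 0.096451; P(data | r = 2) = (4/6)(4/6)(4/6)(2/6) = 0.098765; P(data | r = 3) = (3/6)(3/6)(3/6)(3/6) = 0.0625; P(data | r = 4) = (2/6)(2/6)(2/6)(4/6) = 0.024691; P(data | r = 5) = (1/6)(1/6)(1/6)(5/6) = 0.003858.
Weighting by the prior gives 1/5 · 0.096451 = 0.01929, 1/5 · 0.098765 = 0.019753, 1/5 · 0.0625 = 0.0125, 1/5 · 0.024691 = 0.0049383, 1/5 · 0.003858 = 0.0007716; summing to 0.057253.
The posterior is then P(r = 1 | data) = 0.33693, P(r = 2 | data) = 0.34501, P(r = 3 | data) = 0.21833, P(r = 4 | data) = 0.086253, P(r = 5 | data) = 0.013477.
The predictive probability is P(black next | data) = (1/6)(0.33693) + (1/3)(0.34501) + (1/2)(0.21833) + (2/3)(0.086253) + (5/6)(0.013477) = 0.34906.

0.349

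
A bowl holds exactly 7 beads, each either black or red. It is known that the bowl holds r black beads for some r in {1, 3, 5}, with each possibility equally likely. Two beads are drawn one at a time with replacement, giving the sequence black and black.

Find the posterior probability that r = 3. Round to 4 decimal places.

For each hypothesis, P(data | H) works out to: P(data | r = 1) = (1/7)(1/7) = 1/49; P(data | r = 3) = (3/7)(3/7) = 9/49; P(data | r = 5) = (5/7)(5/7) = 25/49.
The prior-weighted likelihoods are 1/3 · 1/49 = 1/147, 1/3 · 9/49 = 3/49, 1/3 · 25/49 = 25/147; with total 5/21.
Hence P(r = 3 | data) = (3/49) / (5/21) = 9/35.

0.2571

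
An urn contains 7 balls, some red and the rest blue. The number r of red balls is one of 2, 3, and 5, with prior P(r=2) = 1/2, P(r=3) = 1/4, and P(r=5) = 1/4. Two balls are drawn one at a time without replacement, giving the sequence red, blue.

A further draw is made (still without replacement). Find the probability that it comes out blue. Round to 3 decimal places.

0.600

Under each hypothesis, the probability of the observed sequence is: P(data | r = 2) = (2/7)(5/6) = 5/21; P(data | r = 3) = (3/7)(4/6) = 2/7; P(data | r = 5) = (5/7)(2/6) = 5/21.
Multiplying each by its prior: 1/2 · 5/21 = 5/42, 1/4 · 2/7 = 1/14, 1/4 · 5/21 = 5/84; summing to 1/4.
Normalising, the posterior is P(r = 2 | data) = 10/21, P(r = 3 | data) = 2/7, P(r = 5 | data) = 5/21.
So P(blue next | data) = Σ P(blue next | H) P(H | data) = (4/5)(10/21) + (3/5)(2/7) + (1/5)(5/21) = 3/5.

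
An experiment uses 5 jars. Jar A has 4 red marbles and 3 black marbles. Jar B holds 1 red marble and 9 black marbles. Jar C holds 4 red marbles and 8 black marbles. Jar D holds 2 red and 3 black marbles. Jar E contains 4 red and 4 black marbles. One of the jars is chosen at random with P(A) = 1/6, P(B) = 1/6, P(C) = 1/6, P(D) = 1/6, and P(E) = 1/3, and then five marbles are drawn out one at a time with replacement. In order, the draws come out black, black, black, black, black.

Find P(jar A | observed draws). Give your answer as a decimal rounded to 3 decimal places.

0.016

For each hypothesis, P(data | H) works out to: P(data | jar A) = (3/7)(3/7)(3/7)(3/7)(3/7) = 0.014458; P(data | jar B) = (9/10)(9/10)(9/10)(9/10)(9/10) = 0.59049; P(data | jar C) = (8/12)(8/12)(8/12)(8/12)(8/12) = 0.13169; P(data | jar D) = (3/5)(3/5)(3/5)(3/5)(3/5) = 0.07776; P(data | jar E) = (4/8)(4/8)(4/8)(4/8)(4/8) = 0.03125.
Weighting by the prior gives 1/6 · 0.014458 = 0.0024097, 1/6 · 0.59049 = 0.098415, 1/6 · 0.13169 = 0.021948, 1/6 · 0.07776 = 0.01296, 1/3 · 0.03125 = 0.010417; summing to 0.14615.
Hence P(jar A | data) = (0.0024097) / (0.14615) = 0.016488.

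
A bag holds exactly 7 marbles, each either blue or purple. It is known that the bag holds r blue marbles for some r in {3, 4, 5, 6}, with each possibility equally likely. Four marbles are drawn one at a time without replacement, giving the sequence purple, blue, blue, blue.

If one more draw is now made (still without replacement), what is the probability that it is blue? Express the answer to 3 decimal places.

0.667

Compute the likelihood of the observed sequence for each case: P(data | r = 3) = (4/7)(3/6)(2/5)(1/4) = 1/35; P(data | r = 4) = (3/7)(4/6)(3/5)(2/4) = 3/35; P(data | r = 5) = (2/7)(5/6)(4/5)(3/4) = 1/7; P(data | r = 6) = (1/7)(6/6)(5/5)(4/4) = 1/7.
The prior-weighted likelihoods are 1/4 · 1/35 = 1/140, 1/4 · 3/35 = 3/140, 1/4 · 1/7 = 1/28, 1/4 · 1/7 = 1/28; summing to 1/10.
Dividing through by the total gives posterior P(r = 3 | data) = 1/14, P(r = 4 | data) = 3/14, P(r = 5 | data) = 5/14, P(r = 6 | data) = 5/14.
Averaging over the posterior, P(blue next | data) = (0)(1/14) + (1/3)(3/14) + (2/3)(5/14) + (1)(5/14) = 2/3.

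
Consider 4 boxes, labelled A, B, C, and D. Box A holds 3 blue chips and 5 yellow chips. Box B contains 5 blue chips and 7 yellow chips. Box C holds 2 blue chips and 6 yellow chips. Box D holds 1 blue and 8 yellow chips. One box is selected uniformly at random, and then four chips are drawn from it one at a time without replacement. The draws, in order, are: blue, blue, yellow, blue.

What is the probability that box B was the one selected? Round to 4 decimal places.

For each hypothesis, P(data | H) works out to: P(data | box A) = (3/8)(2/7)(5/6)(1/5) = 0.017857; P(data | box B) = (5/12)(4/11)(7/10)(3/9) = 0.035354; P(data | box C) = (2/8)(1/7)(6/6)(0/5) = 0; P(data | box D) = (1/9)(0/8) = 0.
Multiplying each by its prior: 1/4 · 0.017857 = 0.0044643, 1/4 · 0.035354 = 0.0088384, 1/4 · 0 = 0, 1/4 · 0 = 0; with total 0.013303.
Hence P(box B | data) = (0.0088384) / (0.013303) = 0.66441.

0.6644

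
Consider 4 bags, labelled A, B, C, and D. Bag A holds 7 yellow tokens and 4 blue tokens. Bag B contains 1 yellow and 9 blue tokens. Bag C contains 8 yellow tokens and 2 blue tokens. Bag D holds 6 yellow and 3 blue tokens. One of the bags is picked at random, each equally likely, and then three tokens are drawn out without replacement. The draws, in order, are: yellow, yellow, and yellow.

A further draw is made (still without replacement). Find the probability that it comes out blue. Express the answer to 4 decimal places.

For each hypothesis, P(data | H) works out to: P(data | bag A) = (7/11)(6/10)(5/9) = 0.21212; P(data | bag B) = (1/10)(0/9) = 0; P(data | bag C) = (8/10)(7/9)(6/8) = 0.46667; P(data | bag D) = (6/9)(5/8)(4/7) = 0.2381.
Multiplying each by its prior: 1/4 · 0.21212 = 0.05303, 1/4 · 0 = 0, 1/4 · 0.46667 = 0.11667, 1/4 · 0.2381 = 0.059524; summing to 0.22922.
Normalising, the posterior is P(bag A | data) = 0.23135, P(bag B | data) = 0, P(bag C | data) = 0.50897, P(bag D | data) = 0.25968.
The predictive probability is P(blue next | data) = (1/2)(0.23135) + (2/7)(0.50897) + (1/2)(0.25968) = 0.39093.

0.3909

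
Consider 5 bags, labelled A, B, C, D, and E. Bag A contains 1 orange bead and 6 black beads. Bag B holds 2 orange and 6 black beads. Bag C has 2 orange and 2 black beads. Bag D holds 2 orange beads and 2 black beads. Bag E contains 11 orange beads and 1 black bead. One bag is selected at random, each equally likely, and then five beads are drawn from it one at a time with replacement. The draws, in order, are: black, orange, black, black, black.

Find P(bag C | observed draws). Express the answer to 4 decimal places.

Under each hypothesis, the probability of the observed sequence is: P(data | bag A) = (6/7)(1/7)(6/7)(6/7)(6/7) = 0.077111; P(data | bag B) = (6/8)(2/8)(6/8)(6/8)(6/8) = 0.079102; P(data | bag C) = (2/4)(2/4)(2/4)(2/4)(2/4) = 0.03125; P(data | bag D) = (2/4)(2/4)(2/4)(2/4)(2/4) = 0.03125; P(data | bag E) = (1/12)(11/12)(1/12)(1/12)(1/12) = 4.4207e-05.
Weighting by the prior gives 1/5 · 0.077111 = 0.015422, 1/5 · 0.079102 = 0.01582, 1/5 · 0.03125 = 0.00625, 1/5 · 0.03125 = 0.00625, 1/5 · 4.4207e-05 = 8.8413e-06; summing to 0.043751.
By Bayes' rule, P(bag C | data) = (0.00625) / (0.043751) = 0.14285.

0.1429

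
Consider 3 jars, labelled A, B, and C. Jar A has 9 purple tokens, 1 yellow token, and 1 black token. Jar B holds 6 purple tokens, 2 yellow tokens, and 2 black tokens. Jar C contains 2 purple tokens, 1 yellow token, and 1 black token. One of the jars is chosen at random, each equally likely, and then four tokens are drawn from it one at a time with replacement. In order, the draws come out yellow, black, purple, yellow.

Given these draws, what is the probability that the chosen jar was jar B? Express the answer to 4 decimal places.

0.3629

For each hypothesis, P(data | H) works out to: P(data | jar A) = (1/11)(1/11)(9/11)(1/11) = 0.00061471; P(data | jar B) = (2/10)(2/10)(6/10)(2/10) = 0.0048; P(data | jar C) = (1/4)(1/4)(2/4)(1/4) = 0.0078125.
Multiplying each by its prior: 1/3 · 0.00061471 = 0.0002049, 1/3 · 0.0048 = 0.0016, 1/3 · 0.0078125 = 0.0026042; summing to 0.0044091.
Hence P(jar B | data) = (0.0016) / (0.0044091) = 0.36289.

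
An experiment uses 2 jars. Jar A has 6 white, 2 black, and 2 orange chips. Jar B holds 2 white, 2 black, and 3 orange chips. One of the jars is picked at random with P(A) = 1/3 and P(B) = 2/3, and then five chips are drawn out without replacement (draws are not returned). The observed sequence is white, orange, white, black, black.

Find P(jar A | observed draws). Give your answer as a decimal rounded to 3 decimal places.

0.294

For each hypothesis, P(data | H) works out to: P(data | jar A) = (6/10)(2/9)(5/8)(2/7)(1/6) = 0.0039683; P(data | jar B) = (2/7)(3/6)(1/5)(2/4)(1/3) = 0.0047619.
The prior-weighted likelihoods are 1/3 · 0.0039683 = 0.0013228, 2/3 · 0.0047619 = 0.0031746; with total 0.0044974.
By Bayes' rule, P(jar A | data) = (0.0013228) / (0.0044974) = 0.29412.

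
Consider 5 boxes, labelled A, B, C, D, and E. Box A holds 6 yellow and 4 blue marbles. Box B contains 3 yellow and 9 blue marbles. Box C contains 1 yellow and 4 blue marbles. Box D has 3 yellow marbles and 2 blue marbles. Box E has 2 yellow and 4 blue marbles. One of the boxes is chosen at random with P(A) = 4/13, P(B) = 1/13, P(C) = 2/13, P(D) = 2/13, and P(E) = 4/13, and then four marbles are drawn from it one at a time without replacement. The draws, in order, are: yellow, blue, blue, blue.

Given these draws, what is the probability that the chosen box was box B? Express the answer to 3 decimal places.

0.108

Compute the likelihood of the observed sequence for each case: P(data | box A) = (6/10)(4/9)(3/8)(2/7) = 0.028571; P(data | box B) = (3/12)(9/11)(8/10)(7/9) = 0.12727; P(data | box C) = (1/5)(4/4)(3/3)(2/2) = 0.2; P(data | box D) = (3/5)(2/4)(1/3)(0/2) = 0; P(data | box E) = (2/6)(4/5)(3/4)(2/3) = 0.13333.
Weighting by the prior gives 4/13 · 0.028571 = 0.0087912, 1/13 · 0.12727 = 0.0097902, 2/13 · 0.2 = 0.030769, 2/13 · 0 = 0, 4/13 · 0.13333 = 0.041026; these sum to 0.090376.
Therefore the posterior P(box B | data) = (0.0097902) / (0.090376) = 0.10833.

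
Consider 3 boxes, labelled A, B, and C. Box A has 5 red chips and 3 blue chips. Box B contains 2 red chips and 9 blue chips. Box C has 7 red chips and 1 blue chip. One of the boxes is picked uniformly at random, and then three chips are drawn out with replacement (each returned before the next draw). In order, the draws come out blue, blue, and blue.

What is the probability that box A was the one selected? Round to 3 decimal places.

0.088

For each hypothesis, P(data | H) works out to: P(data | box A) = (3/8)(3/8)(3/8) = 0.052734; P(data | box B) = (9/11)(9/11)(9/11) = 0.54771; P(data | box C) = (1/8)(1/8)(1/8) = 0.0019531.
Weighting by the prior gives 1/3 · 0.052734 = 0.017578, 1/3 · 0.54771 = 0.18257, 1/3 · 0.0019531 = 0.00065104; summing to 0.2008.
Therefore the posterior P(box A | data) = (0.017578) / (0.2008) = 0.087541.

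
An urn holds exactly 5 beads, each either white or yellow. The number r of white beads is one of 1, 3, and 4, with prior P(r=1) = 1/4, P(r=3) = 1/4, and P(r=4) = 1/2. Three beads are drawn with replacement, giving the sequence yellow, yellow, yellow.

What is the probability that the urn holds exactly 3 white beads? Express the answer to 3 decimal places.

Compute the likelihood of the observed sequence for each case: P(data | r = 1) = (4/5)(4/5)(4/5) = 64/125; P(data | r = 3) = (2/5)(2/5)(2/5) = 8/125; P(data | r = 4) = (1/5)(1/5)(1/5) = 1/125.
Multiplying each by its prior: 1/4 · 64/125 = 16/125, 1/4 · 8/125 = 2/125, 1/2 · 1/125 = 1/250; summing to 37/250.
Hence P(r = 3 | data) = (2/125) / (37/250) = 4/37.

0.108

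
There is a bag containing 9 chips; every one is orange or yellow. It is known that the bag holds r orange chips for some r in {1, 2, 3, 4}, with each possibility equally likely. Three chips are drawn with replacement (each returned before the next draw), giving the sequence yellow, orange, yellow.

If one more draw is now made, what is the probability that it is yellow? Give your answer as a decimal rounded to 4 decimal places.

Under each hypothesis, the probability of the observed sequence is: P(data | r = 1) = (8/9)(1/9)(8/9) = 0.087791; P(data | r = 2) = (7/9)(2/9)(7/9) = 0.13443; P(data | r = 3) = (6/9)(3/9)(6/9) = 0.14815; P(data | r = 4) = (5/9)(4/9)(5/9) = 0.13717.
The prior-weighted likelihoods are 1/4 · 0.087791 = 0.021948, 1/4 · 0.13443 = 0.033608, 1/4 · 0.14815 = 0.037037, 1/4 · 0.13717 = 0.034294; summing to 0.12689.
The posterior is then P(r = 1 | data) = 0.17297, P(r = 2 | data) = 0.26486, P(r = 3 | data) = 0.29189, P(r = 4 | data) = 0.27027.
The predictive probability is P(yellow next | data) = (8/9)(0.17297) + (7/9)(0.26486) + (2/3)(0.29189) + (5/9)(0.27027) = 0.7045.

0.7045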